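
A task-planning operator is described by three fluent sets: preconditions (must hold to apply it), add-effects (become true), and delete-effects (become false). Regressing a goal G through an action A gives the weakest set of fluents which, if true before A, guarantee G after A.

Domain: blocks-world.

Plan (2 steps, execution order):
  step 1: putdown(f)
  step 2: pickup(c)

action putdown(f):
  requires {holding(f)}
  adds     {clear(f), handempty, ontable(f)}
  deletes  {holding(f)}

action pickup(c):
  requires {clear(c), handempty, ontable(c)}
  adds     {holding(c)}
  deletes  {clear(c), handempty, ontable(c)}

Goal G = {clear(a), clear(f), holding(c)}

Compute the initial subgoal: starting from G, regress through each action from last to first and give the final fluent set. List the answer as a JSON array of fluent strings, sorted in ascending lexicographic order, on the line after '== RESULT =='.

Work backward from the goal:
  through step 2 (pickup(c)): drop {holding(c)}, keep {clear(a), clear(f)}, require {clear(c), handempty, ontable(c)}
    → {clear(a), clear(c), clear(f), handempty, ontable(c)}
  through step 1 (putdown(f)): drop {clear(f), handempty}, keep {clear(a), clear(c), ontable(c)}, require {holding(f)}
    → {clear(a), clear(c), holding(f), ontable(c)}

== RESULT ==
["clear(a)", "clear(c)", "holding(f)", "ontable(c)"]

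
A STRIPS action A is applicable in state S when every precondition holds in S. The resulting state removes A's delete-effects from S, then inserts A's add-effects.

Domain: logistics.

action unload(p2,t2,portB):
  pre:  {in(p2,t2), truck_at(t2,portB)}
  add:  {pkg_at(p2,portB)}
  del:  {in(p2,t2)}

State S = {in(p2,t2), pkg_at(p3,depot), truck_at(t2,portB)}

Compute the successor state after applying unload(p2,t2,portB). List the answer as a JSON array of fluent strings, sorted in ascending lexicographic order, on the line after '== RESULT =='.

Compute (S \ del) ∪ add:
  pre ⊆ S: {in(p2,t2), truck_at(t2,portB)} ⊆ S  — applicable
  S \ del = {pkg_at(p3,depot), truck_at(t2,portB)}
  ∪ add   = {pkg_at(p2,portB), pkg_at(p3,depot), truck_at(t2,portB)}

== RESULT ==
["pkg_at(p2,portB)", "pkg_at(p3,depot)", "truck_at(t2,portB)"]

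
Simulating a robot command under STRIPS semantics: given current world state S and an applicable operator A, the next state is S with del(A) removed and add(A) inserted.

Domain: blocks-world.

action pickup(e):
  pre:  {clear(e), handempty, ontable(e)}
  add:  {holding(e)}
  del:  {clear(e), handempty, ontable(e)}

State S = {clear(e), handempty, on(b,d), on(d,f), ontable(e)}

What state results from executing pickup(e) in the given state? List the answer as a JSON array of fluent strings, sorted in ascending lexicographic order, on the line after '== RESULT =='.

Compute (S \ del) ∪ add:
  pre ⊆ S: {clear(e), handempty, ontable(e)} ⊆ S  — applicable
  S \ del = {on(b,d), on(d,f)}
  ∪ add   = {holding(e), on(b,d), on(d,f)}

== RESULT ==
["holding(e)", "on(b,d)", "on(d,f)"]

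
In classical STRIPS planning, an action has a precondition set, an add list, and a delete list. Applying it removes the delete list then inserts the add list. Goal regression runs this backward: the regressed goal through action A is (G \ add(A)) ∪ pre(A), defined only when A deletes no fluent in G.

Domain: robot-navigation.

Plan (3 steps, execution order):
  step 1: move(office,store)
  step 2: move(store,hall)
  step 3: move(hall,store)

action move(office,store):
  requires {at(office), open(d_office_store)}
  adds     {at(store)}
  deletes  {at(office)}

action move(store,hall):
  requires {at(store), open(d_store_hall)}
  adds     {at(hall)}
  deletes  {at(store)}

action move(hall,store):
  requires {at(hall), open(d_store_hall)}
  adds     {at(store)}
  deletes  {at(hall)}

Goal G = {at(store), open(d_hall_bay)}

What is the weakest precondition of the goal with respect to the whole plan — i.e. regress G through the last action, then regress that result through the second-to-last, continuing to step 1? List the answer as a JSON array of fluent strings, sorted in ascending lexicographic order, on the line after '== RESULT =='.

Work backward from the goal:
  through step 3 (move(hall,store)): drop {at(store)}, keep {open(d_hall_bay)}, require {at(hall), open(d_store_hall)}
    → {at(hall), open(d_hall_bay), open(d_store_hall)}
  through step 2 (move(store,hall)): drop {at(hall)}, keep {open(d_hall_bay), open(d_store_hall)}, require {at(store), open(d_store_hall)}
    → {at(store), open(d_hall_bay), open(d_store_hall)}
  through step 1 (move(office,store)): drop {at(store)}, keep {open(d_hall_bay), open(d_store_hall)}, require {at(office), open(d_office_store)}
    → {at(office), open(d_hall_bay), open(d_office_store), open(d_store_hall)}

== RESULT ==
["at(office)", "open(d_hall_bay)", "open(d_office_store)", "open(d_store_hall)"]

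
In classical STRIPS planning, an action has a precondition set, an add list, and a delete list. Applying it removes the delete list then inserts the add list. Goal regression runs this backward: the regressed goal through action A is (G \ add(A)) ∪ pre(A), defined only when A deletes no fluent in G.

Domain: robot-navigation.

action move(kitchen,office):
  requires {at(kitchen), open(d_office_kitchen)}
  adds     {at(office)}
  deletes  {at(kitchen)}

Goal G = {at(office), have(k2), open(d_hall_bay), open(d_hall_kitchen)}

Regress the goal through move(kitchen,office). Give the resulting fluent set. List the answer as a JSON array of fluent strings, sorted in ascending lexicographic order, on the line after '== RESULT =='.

Compute (G \ add) ∪ pre:
  G ∩ del = {}  (empty — regression defined)
  G \ add = {at(office), have(k2), open(d_hall_bay), open(d_hall_kitchen)} \ {at(office)} = {have(k2), open(d_hall_bay), open(d_hall_kitchen)}
  ∪ pre   = {have(k2), open(d_hall_bay), open(d_hall_kitchen)} ∪ {at(kitchen), open(d_office_kitchen)}
          = {at(kitchen), have(k2), open(d_hall_bay), open(d_hall_kitchen), open(d_office_kitchen)}

== RESULT ==
["at(kitchen)", "have(k2)", "open(d_hall_bay)", "open(d_hall_kitchen)", "open(d_office_kitchen)"]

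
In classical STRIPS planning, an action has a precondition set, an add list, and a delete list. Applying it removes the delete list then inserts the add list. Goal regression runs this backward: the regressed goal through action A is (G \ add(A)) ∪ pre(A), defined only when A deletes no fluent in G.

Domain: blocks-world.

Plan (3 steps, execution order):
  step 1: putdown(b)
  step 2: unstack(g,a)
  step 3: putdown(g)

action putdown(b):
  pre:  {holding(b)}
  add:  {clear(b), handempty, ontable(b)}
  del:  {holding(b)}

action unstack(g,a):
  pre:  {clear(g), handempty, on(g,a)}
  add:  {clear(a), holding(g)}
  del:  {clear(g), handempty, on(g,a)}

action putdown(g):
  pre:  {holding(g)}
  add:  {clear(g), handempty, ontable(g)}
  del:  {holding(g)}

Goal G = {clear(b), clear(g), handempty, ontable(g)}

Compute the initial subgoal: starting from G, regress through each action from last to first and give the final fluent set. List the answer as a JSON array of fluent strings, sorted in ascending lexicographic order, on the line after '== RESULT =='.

Regress step by step:
  through step 3 (putdown(g)): drop {clear(g), handempty, ontable(g)}, keep {clear(b)}, require {holding(g)}
    → {clear(b), holding(g)}
  through step 2 (unstack(g,a)): drop {holding(g)}, keep {clear(b)}, require {clear(g), handempty, on(g,a)}
    → {clear(b), clear(g), handempty, on(g,a)}
  through step 1 (putdown(b)): drop {clear(b), handempty}, keep {clear(g), on(g,a)}, require {holding(b)}
    → {clear(g), holding(b), on(g,a)}

== RESULT ==
["clear(g)", "holding(b)", "on(g,a)"]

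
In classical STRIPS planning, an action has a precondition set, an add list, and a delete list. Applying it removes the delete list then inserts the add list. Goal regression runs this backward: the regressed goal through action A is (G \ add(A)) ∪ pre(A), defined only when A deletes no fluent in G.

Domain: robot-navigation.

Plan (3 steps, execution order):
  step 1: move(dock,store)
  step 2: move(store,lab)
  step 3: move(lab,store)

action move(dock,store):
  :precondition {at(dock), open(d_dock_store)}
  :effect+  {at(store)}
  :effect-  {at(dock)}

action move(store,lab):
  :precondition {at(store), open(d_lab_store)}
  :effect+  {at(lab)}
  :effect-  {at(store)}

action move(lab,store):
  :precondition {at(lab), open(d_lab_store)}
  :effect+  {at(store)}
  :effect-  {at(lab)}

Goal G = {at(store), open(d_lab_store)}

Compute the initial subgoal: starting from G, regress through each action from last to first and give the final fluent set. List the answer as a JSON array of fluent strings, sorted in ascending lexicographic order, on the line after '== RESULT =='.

Regress step by step:
  through step 3 (move(lab,store)): drop {at(store)}, keep {open(d_lab_store)}, require {at(lab), open(d_lab_store)}
    → {at(lab), open(d_lab_store)}
  through step 2 (move(store,lab)): drop {at(lab)}, keep {open(d_lab_store)}, require {at(store), open(d_lab_store)}
    → {at(store), open(d_lab_store)}
  through step 1 (move(dock,store)): drop {at(store)}, keep {open(d_lab_store)}, require {at(dock), open(d_dock_store)}
    → {at(dock), open(d_dock_store), open(d_lab_store)}

== RESULT ==
["at(dock)", "open(d_dock_store)", "open(d_lab_store)"]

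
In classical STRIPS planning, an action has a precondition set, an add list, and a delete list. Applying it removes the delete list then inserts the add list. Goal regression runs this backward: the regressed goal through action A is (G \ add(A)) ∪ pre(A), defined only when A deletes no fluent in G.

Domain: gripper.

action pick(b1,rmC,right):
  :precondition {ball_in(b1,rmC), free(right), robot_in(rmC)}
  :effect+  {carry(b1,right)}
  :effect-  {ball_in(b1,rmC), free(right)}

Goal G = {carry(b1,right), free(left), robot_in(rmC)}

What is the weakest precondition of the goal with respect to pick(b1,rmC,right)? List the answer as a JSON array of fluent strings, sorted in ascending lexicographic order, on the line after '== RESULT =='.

Compute (G \ add) ∪ pre:
  G ∩ del = {}  (empty — regression defined)
  G \ add = {carry(b1,right), free(left), robot_in(rmC)} \ {carry(b1,right)} = {free(left), robot_in(rmC)}
  ∪ pre   = {free(left), robot_in(rmC)} ∪ {ball_in(b1,rmC), free(right), robot_in(rmC)}
          = {ball_in(b1,rmC), free(left), free(right), robot_in(rmC)}

== RESULT ==
["ball_in(b1,rmC)", "free(left)", "free(right)", "robot_in(rmC)"]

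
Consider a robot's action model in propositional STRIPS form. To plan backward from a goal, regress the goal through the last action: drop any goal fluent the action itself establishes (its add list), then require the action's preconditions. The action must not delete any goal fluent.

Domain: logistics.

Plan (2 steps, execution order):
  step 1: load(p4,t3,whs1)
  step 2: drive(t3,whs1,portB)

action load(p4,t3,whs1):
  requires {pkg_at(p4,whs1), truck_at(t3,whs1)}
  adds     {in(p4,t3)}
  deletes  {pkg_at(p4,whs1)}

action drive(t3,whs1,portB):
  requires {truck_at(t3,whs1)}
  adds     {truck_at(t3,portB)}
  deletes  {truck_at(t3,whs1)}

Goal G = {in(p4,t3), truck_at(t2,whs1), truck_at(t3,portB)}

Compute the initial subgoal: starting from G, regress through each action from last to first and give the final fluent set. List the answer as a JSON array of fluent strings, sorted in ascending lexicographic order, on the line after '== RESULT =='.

Regress step by step:
  through step 2 (drive(t3,whs1,portB)): drop {truck_at(t3,portB)}, keep {in(p4,t3), truck_at(t2,whs1)}, require {truck_at(t3,whs1)}
    → {in(p4,t3), truck_at(t2,whs1), truck_at(t3,whs1)}
  through step 1 (load(p4,t3,whs1)): drop {in(p4,t3)}, keep {truck_at(t2,whs1), truck_at(t3,whs1)}, require {pkg_at(p4,whs1), truck_at(t3,whs1)}
    → {pkg_at(p4,whs1), truck_at(t2,whs1), truck_at(t3,whs1)}

== RESULT ==
["pkg_at(p4,whs1)", "truck_at(t2,whs1)", "truck_at(t3,whs1)"]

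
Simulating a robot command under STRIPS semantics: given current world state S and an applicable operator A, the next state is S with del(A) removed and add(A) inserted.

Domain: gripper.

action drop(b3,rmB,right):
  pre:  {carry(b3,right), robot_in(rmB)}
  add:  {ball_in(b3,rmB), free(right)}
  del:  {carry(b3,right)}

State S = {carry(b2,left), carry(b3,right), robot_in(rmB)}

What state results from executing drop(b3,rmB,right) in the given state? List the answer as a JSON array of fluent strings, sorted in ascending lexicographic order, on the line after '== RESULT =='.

Progress:
  pre ⊆ S: {carry(b3,right), robot_in(rmB)} ⊆ S  — applicable
  S \ del = {carry(b2,left), robot_in(rmB)}
  ∪ add   = {ball_in(b3,rmB), carry(b2,left), free(right), robot_in(rmB)}

== RESULT ==
["ball_in(b3,rmB)", "carry(b2,left)", "free(right)", "robot_in(rmB)"]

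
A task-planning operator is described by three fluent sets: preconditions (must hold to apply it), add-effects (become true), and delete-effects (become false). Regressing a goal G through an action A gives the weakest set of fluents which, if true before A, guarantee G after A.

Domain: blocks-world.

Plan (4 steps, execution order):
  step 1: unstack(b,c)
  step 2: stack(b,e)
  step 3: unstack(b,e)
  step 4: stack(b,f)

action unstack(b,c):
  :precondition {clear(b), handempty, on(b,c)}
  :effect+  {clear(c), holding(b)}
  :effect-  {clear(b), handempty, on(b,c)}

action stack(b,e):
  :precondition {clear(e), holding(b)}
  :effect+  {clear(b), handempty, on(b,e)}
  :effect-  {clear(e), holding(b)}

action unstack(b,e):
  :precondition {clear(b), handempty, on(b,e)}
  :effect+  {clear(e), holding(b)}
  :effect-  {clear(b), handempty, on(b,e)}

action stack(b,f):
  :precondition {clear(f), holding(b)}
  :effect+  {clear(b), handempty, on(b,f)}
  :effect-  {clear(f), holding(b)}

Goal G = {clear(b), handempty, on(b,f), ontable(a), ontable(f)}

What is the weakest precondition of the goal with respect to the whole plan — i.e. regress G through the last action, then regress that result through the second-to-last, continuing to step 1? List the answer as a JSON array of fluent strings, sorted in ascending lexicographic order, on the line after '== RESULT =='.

Work backward from the goal:
  through step 4 (stack(b,f)): drop {clear(b), handempty, on(b,f)}, keep {ontable(a), ontable(f)}, require {clear(f), holding(b)}
    → {clear(f), holding(b), ontable(a), ontable(f)}
  through step 3 (unstack(b,e)): drop {holding(b)}, keep {clear(f), ontable(a), ontable(f)}, require {clear(b), handempty, on(b,e)}
    → {clear(b), clear(f), handempty, on(b,e), ontable(a), ontable(f)}
  through step 2 (stack(b,e)): drop {clear(b), handempty, on(b,e)}, keep {clear(f), ontable(a), ontable(f)}, require {clear(e), holding(b)}
    → {clear(e), clear(f), holding(b), ontable(a), ontable(f)}
  through step 1 (unstack(b,c)): drop {holding(b)}, keep {clear(e), clear(f), ontable(a), ontable(f)}, require {clear(b), handempty, on(b,c)}
    → {clear(b), clear(e), clear(f), handempty, on(b,c), ontable(a), ontable(f)}

== RESULT ==
["clear(b)", "clear(e)", "clear(f)", "handempty", "on(b,c)", "ontable(a)", "ontable(f)"]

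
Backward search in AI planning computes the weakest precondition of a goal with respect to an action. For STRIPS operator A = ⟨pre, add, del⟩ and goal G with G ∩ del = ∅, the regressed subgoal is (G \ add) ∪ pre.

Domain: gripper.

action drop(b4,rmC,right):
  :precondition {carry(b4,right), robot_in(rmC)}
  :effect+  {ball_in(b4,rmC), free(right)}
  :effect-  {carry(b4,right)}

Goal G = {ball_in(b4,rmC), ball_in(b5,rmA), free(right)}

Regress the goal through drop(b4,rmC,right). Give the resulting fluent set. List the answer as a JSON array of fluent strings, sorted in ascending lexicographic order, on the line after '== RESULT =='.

Compute (G \ add) ∪ pre:
  G ∩ del = {}  (empty — regression defined)
  G \ add = {ball_in(b4,rmC), ball_in(b5,rmA), free(right)} \ {ball_in(b4,rmC), free(right)} = {ball_in(b5,rmA)}
  ∪ pre   = {ball_in(b5,rmA)} ∪ {carry(b4,right), robot_in(rmC)}
          = {ball_in(b5,rmA), carry(b4,right), robot_in(rmC)}

== RESULT ==
["ball_in(b5,rmA)", "carry(b4,right)", "robot_in(rmC)"]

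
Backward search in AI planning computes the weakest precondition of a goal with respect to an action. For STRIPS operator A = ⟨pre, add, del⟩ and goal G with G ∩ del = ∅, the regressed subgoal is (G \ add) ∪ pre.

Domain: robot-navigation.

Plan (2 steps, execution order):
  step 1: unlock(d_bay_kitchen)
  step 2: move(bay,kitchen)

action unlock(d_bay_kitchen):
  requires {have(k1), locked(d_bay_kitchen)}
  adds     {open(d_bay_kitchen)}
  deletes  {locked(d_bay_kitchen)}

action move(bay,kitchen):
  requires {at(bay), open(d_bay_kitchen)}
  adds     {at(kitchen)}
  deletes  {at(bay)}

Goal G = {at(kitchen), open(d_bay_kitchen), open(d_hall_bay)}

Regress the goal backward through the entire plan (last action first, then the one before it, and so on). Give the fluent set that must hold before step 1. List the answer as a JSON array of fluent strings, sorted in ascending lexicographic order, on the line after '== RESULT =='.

Work backward from the goal:
  through step 2 (move(bay,kitchen)): drop {at(kitchen)}, keep {open(d_bay_kitchen), open(d_hall_bay)}, require {at(bay), open(d_bay_kitchen)}
    → {at(bay), open(d_bay_kitchen), open(d_hall_bay)}
  through step 1 (unlock(d_bay_kitchen)): drop {open(d_bay_kitchen)}, keep {at(bay), open(d_hall_bay)}, require {have(k1), locked(d_bay_kitchen)}
    → {at(bay), have(k1), locked(d_bay_kitchen), open(d_hall_bay)}

== RESULT ==
["at(bay)", "have(k1)", "locked(d_bay_kitchen)", "open(d_hall_bay)"]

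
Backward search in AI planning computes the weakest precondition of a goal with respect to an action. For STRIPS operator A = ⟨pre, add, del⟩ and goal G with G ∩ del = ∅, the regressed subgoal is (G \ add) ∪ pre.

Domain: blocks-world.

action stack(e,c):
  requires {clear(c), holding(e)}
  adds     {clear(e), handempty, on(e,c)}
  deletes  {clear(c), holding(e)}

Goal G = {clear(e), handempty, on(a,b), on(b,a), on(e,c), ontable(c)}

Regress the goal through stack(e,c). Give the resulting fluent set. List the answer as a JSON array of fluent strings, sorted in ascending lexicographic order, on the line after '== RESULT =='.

Regress:
  G ∩ del = {}  (empty — regression defined)
  G \ add = {clear(e), handempty, on(a,b), on(b,a), on(e,c), ontable(c)} \ {clear(e), handempty, on(e,c)} = {on(a,b), on(b,a), ontable(c)}
  ∪ pre   = {on(a,b), on(b,a), ontable(c)} ∪ {clear(c), holding(e)}
          = {clear(c), holding(e), on(a,b), on(b,a), ontable(c)}

== RESULT ==
["clear(c)", "holding(e)", "on(a,b)", "on(b,a)", "ontable(c)"]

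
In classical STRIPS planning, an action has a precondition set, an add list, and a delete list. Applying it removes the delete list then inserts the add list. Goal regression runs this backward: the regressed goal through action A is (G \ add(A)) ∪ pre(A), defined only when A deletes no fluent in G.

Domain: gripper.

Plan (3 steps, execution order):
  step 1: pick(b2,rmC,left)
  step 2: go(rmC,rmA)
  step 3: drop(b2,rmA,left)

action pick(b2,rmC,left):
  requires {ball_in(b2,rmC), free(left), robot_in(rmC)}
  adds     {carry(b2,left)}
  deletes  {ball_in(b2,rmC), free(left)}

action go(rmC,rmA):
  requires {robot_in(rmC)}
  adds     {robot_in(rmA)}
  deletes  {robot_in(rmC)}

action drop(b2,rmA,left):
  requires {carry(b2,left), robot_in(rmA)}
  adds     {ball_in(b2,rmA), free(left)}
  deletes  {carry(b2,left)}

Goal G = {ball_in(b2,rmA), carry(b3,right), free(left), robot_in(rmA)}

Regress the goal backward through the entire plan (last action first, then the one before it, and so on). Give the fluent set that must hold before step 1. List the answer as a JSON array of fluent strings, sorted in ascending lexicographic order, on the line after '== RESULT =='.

Regress step by step:
  through step 3 (drop(b2,rmA,left)): drop {ball_in(b2,rmA), free(left)}, keep {carry(b3,right), robot_in(rmA)}, require {carry(b2,left), robot_in(rmA)}
    → {carry(b2,left), carry(b3,right), robot_in(rmA)}
  through step 2 (go(rmC,rmA)): drop {robot_in(rmA)}, keep {carry(b2,left), carry(b3,right)}, require {robot_in(rmC)}
    → {carry(b2,left), carry(b3,right), robot_in(rmC)}
  through step 1 (pick(b2,rmC,left)): drop {carry(b2,left)}, keep {carry(b3,right), robot_in(rmC)}, require {ball_in(b2,rmC), free(left), robot_in(rmC)}
    → {ball_in(b2,rmC), carry(b3,right), free(left), robot_in(rmC)}

== RESULT ==
["ball_in(b2,rmC)", "carry(b3,right)", "free(left)", "robot_in(rmC)"]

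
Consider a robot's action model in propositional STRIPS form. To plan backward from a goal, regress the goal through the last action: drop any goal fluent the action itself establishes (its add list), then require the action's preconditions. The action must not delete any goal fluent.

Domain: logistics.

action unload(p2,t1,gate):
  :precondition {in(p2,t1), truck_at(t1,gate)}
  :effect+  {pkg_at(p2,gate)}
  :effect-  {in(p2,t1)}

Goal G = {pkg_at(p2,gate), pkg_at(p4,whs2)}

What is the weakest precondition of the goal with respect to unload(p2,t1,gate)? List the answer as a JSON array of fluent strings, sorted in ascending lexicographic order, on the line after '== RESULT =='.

Compute (G \ add) ∪ pre:
  G ∩ del = {}  (empty — regression defined)
  G \ add = {pkg_at(p2,gate), pkg_at(p4,whs2)} \ {pkg_at(p2,gate)} = {pkg_at(p4,whs2)}
  ∪ pre   = {pkg_at(p4,whs2)} ∪ {in(p2,t1), truck_at(t1,gate)}
          = {in(p2,t1), pkg_at(p4,whs2), truck_at(t1,gate)}

== RESULT ==
["in(p2,t1)", "pkg_at(p4,whs2)", "truck_at(t1,gate)"]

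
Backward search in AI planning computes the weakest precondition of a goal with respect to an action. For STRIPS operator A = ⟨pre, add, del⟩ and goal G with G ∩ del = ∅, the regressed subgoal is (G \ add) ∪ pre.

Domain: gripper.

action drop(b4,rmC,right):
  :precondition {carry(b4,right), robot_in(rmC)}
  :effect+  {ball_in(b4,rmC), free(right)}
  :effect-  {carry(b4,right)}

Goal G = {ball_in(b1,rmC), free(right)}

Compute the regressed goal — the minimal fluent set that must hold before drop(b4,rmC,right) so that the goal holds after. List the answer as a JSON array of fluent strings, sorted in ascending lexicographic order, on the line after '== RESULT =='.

Regress:
  G ∩ del = {}  (empty — regression defined)
  G \ add = {ball_in(b1,rmC), free(right)} \ {ball_in(b4,rmC), free(right)} = {ball_in(b1,rmC)}
  ∪ pre   = {ball_in(b1,rmC)} ∪ {carry(b4,right), robot_in(rmC)}
          = {ball_in(b1,rmC), carry(b4,right), robot_in(rmC)}

== RESULT ==
["ball_in(b1,rmC)", "carry(b4,right)", "robot_in(rmC)"]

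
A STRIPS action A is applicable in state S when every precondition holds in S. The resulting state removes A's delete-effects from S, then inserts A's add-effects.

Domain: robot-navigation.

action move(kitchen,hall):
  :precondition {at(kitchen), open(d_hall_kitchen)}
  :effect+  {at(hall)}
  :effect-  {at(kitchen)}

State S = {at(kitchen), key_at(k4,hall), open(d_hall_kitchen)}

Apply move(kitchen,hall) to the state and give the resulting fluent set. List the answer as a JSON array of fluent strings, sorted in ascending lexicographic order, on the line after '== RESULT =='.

Compute (S \ del) ∪ add:
  pre ⊆ S: {at(kitchen), open(d_hall_kitchen)} ⊆ S  — applicable
  S \ del = {key_at(k4,hall), open(d_hall_kitchen)}
  ∪ add   = {at(hall), key_at(k4,hall), open(d_hall_kitchen)}

== RESULT ==
["at(hall)", "key_at(k4,hall)", "open(d_hall_kitchen)"]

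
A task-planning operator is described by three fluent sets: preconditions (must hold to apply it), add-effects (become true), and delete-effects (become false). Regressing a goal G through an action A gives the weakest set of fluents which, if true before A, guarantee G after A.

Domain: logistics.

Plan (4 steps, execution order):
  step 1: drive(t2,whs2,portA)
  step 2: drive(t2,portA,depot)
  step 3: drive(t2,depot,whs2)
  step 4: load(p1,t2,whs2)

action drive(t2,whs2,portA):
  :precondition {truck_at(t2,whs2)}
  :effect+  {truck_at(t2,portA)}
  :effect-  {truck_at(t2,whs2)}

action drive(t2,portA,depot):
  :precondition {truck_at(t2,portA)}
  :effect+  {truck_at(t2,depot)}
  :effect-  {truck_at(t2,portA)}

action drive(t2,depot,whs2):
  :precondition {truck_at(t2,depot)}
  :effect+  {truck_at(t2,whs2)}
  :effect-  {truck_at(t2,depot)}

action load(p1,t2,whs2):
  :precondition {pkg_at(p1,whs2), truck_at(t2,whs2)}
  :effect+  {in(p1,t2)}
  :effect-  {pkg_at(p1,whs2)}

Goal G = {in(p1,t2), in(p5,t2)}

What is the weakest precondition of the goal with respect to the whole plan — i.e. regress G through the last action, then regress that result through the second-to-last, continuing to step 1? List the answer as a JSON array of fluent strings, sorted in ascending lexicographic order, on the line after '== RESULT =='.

Work backward from the goal:
  through step 4 (load(p1,t2,whs2)): drop {in(p1,t2)}, keep {in(p5,t2)}, require {pkg_at(p1,whs2), truck_at(t2,whs2)}
    → {in(p5,t2), pkg_at(p1,whs2), truck_at(t2,whs2)}
  through step 3 (drive(t2,depot,whs2)): drop {truck_at(t2,whs2)}, keep {in(p5,t2), pkg_at(p1,whs2)}, require {truck_at(t2,depot)}
    → {in(p5,t2), pkg_at(p1,whs2), truck_at(t2,depot)}
  through step 2 (drive(t2,portA,depot)): drop {truck_at(t2,depot)}, keep {in(p5,t2), pkg_at(p1,whs2)}, require {truck_at(t2,portA)}
    → {in(p5,t2), pkg_at(p1,whs2), truck_at(t2,portA)}
  through step 1 (drive(t2,whs2,portA)): drop {truck_at(t2,portA)}, keep {in(p5,t2), pkg_at(p1,whs2)}, require {truck_at(t2,whs2)}
    → {in(p5,t2), pkg_at(p1,whs2), truck_at(t2,whs2)}

== RESULT ==
["in(p5,t2)", "pkg_at(p1,whs2)", "truck_at(t2,whs2)"]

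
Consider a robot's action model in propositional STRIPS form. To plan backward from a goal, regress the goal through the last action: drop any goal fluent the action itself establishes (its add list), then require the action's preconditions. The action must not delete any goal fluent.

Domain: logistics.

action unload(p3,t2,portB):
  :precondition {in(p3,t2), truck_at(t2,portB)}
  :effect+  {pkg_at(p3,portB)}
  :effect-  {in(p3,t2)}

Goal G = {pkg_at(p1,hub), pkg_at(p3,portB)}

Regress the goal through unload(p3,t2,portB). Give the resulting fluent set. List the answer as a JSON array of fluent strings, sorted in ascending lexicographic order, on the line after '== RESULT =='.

Regress:
  G ∩ del = {}  (empty — regression defined)
  G \ add = {pkg_at(p1,hub), pkg_at(p3,portB)} \ {pkg_at(p3,portB)} = {pkg_at(p1,hub)}
  ∪ pre   = {pkg_at(p1,hub)} ∪ {in(p3,t2), truck_at(t2,portB)}
          = {in(p3,t2), pkg_at(p1,hub), truck_at(t2,portB)}

== RESULT ==
["in(p3,t2)", "pkg_at(p1,hub)", "truck_at(t2,portB)"]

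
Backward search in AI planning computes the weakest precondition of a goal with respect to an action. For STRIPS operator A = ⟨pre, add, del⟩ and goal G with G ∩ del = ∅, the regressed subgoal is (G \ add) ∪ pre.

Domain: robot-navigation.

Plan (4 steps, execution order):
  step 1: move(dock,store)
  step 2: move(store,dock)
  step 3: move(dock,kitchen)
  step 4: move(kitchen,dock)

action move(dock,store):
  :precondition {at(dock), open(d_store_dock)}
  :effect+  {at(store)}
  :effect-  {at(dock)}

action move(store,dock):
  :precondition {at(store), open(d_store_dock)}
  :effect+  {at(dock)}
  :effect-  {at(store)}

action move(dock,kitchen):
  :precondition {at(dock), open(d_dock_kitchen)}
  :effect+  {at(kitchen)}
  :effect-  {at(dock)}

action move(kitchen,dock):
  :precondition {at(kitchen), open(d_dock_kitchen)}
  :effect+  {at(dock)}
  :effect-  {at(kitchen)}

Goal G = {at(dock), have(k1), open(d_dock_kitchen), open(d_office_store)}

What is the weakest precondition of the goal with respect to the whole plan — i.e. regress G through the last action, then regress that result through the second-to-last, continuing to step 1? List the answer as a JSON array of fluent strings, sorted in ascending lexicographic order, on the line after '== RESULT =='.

Work backward from the goal:
  through step 4 (move(kitchen,dock)): drop {at(dock)}, keep {have(k1), open(d_dock_kitchen), open(d_office_store)}, require {at(kitchen), open(d_dock_kitchen)}
    → {at(kitchen), have(k1), open(d_dock_kitchen), open(d_office_store)}
  through step 3 (move(dock,kitchen)): drop {at(kitchen)}, keep {have(k1), open(d_dock_kitchen), open(d_office_store)}, require {at(dock), open(d_dock_kitchen)}
    → {at(dock), have(k1), open(d_dock_kitchen), open(d_office_store)}
  through step 2 (move(store,dock)): drop {at(dock)}, keep {have(k1), open(d_dock_kitchen), open(d_office_store)}, require {at(store), open(d_store_dock)}
    → {at(store), have(k1), open(d_dock_kitchen), open(d_office_store), open(d_store_dock)}
  through step 1 (move(dock,store)): drop {at(store)}, keep {have(k1), open(d_dock_kitchen), open(d_office_store), open(d_store_dock)}, require {at(dock), open(d_store_dock)}
    → {at(dock), have(k1), open(d_dock_kitchen), open(d_office_store), open(d_store_dock)}

== RESULT ==
["at(dock)", "have(k1)", "open(d_dock_kitchen)", "open(d_office_store)", "open(d_store_dock)"]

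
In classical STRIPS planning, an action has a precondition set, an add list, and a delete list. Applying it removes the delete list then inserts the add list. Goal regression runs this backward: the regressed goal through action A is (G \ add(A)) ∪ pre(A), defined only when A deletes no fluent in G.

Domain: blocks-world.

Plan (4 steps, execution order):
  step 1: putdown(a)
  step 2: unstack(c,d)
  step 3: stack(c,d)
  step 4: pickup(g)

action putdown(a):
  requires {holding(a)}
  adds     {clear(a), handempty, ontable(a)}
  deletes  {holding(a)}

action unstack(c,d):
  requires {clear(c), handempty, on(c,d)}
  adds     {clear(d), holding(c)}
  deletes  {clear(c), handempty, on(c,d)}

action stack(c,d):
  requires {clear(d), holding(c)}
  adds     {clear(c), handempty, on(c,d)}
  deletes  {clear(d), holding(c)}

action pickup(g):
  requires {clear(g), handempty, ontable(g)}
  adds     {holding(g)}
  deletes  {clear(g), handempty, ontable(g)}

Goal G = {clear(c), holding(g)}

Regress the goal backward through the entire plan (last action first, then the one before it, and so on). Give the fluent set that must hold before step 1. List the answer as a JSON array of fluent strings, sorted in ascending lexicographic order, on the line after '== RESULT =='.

Regress step by step:
  through step 4 (pickup(g)): drop {holding(g)}, keep {clear(c)}, require {clear(g), handempty, ontable(g)}
    → {clear(c), clear(g), handempty, ontable(g)}
  through step 3 (stack(c,d)): drop {clear(c), handempty}, keep {clear(g), ontable(g)}, require {clear(d), holding(c)}
    → {clear(d), clear(g), holding(c), ontable(g)}
  through step 2 (unstack(c,d)): drop {clear(d), holding(c)}, keep {clear(g), ontable(g)}, require {clear(c), handempty, on(c,d)}
    → {clear(c), clear(g), handempty, on(c,d), ontable(g)}
  through step 1 (putdown(a)): drop {handempty}, keep {clear(c), clear(g), on(c,d), ontable(g)}, require {holding(a)}
    → {clear(c), clear(g), holding(a), on(c,d), ontable(g)}

== RESULT ==
["clear(c)", "clear(g)", "holding(a)", "on(c,d)", "ontable(g)"]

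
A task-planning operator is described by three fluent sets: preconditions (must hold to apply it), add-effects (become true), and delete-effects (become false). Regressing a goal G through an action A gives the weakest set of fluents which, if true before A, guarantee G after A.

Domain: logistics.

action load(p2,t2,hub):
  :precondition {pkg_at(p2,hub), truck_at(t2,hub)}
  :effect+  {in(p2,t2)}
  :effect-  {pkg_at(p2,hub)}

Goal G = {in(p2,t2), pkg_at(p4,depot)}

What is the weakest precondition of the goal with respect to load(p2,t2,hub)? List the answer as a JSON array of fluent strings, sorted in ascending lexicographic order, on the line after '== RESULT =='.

Regress:
  G ∩ del = {}  (empty — regression defined)
  G \ add = {in(p2,t2), pkg_at(p4,depot)} \ {in(p2,t2)} = {pkg_at(p4,depot)}
  ∪ pre   = {pkg_at(p4,depot)} ∪ {pkg_at(p2,hub), truck_at(t2,hub)}
          = {pkg_at(p2,hub), pkg_at(p4,depot), truck_at(t2,hub)}

== RESULT ==
["pkg_at(p2,hub)", "pkg_at(p4,depot)", "truck_at(t2,hub)"]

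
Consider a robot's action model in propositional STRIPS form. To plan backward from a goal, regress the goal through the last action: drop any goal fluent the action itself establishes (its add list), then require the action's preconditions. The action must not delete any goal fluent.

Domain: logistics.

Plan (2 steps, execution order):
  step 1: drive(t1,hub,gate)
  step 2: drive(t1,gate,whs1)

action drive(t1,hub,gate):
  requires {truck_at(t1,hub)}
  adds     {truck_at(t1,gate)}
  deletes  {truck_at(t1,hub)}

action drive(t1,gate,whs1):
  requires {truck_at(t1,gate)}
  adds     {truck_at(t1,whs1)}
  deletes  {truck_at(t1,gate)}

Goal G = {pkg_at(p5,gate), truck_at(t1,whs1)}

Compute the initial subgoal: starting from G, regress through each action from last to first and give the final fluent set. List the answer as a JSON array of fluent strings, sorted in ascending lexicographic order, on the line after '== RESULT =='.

Regress step by step:
  through step 2 (drive(t1,gate,whs1)): drop {truck_at(t1,whs1)}, keep {pkg_at(p5,gate)}, require {truck_at(t1,gate)}
    → {pkg_at(p5,gate), truck_at(t1,gate)}
  through step 1 (drive(t1,hub,gate)): drop {truck_at(t1,gate)}, keep {pkg_at(p5,gate)}, require {truck_at(t1,hub)}
    → {pkg_at(p5,gate), truck_at(t1,hub)}

== RESULT ==
["pkg_at(p5,gate)", "truck_at(t1,hub)"]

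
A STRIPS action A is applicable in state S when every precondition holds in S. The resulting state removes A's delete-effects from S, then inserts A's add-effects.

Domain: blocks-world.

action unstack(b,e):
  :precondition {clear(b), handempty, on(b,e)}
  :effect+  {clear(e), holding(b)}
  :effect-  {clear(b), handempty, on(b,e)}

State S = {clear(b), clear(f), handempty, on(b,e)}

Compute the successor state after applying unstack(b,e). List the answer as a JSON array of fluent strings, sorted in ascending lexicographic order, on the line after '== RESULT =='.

Compute (S \ del) ∪ add:
  pre ⊆ S: {clear(b), handempty, on(b,e)} ⊆ S  — applicable
  S \ del = {clear(f)}
  ∪ add   = {clear(e), clear(f), holding(b)}

== RESULT ==
["clear(e)", "clear(f)", "holding(b)"]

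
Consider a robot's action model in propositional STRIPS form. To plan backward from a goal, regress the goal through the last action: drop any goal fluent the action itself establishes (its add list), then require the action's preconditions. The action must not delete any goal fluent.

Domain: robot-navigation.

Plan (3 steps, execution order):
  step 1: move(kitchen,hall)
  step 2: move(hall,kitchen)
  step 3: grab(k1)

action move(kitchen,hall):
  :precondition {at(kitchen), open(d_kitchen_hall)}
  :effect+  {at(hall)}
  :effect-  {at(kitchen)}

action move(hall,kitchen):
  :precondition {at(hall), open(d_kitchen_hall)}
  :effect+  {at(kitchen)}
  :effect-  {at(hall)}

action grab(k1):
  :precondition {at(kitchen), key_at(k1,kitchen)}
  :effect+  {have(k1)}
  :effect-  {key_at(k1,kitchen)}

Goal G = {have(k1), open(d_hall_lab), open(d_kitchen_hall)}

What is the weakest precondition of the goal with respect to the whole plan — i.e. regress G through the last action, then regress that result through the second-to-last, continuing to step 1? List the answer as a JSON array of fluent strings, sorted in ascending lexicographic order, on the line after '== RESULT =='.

Regress step by step:
  through step 3 (grab(k1)): drop {have(k1)}, keep {open(d_hall_lab), open(d_kitchen_hall)}, require {at(kitchen), key_at(k1,kitchen)}
    → {at(kitchen), key_at(k1,kitchen), open(d_hall_lab), open(d_kitchen_hall)}
  through step 2 (move(hall,kitchen)): drop {at(kitchen)}, keep {key_at(k1,kitchen), open(d_hall_lab), open(d_kitchen_hall)}, require {at(hall), open(d_kitchen_hall)}
    → {at(hall), key_at(k1,kitchen), open(d_hall_lab), open(d_kitchen_hall)}
  through step 1 (move(kitchen,hall)): drop {at(hall)}, keep {key_at(k1,kitchen), open(d_hall_lab), open(d_kitchen_hall)}, require {at(kitchen), open(d_kitchen_hall)}
    → {at(kitchen), key_at(k1,kitchen), open(d_hall_lab), open(d_kitchen_hall)}

== RESULT ==
["at(kitchen)", "key_at(k1,kitchen)", "open(d_hall_lab)", "open(d_kitchen_hall)"]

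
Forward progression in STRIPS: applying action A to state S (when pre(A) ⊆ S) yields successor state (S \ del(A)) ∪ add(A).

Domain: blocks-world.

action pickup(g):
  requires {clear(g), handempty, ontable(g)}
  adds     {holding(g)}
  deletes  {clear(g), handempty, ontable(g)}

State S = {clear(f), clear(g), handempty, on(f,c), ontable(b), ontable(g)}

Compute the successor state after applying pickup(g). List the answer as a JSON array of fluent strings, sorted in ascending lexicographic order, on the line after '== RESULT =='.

Progress:
  pre ⊆ S: {clear(g), handempty, ontable(g)} ⊆ S  — applicable
  S \ del = {clear(f), on(f,c), ontable(b)}
  ∪ add   = {clear(f), holding(g), on(f,c), ontable(b)}

== RESULT ==
["clear(f)", "holding(g)", "on(f,c)", "ontable(b)"]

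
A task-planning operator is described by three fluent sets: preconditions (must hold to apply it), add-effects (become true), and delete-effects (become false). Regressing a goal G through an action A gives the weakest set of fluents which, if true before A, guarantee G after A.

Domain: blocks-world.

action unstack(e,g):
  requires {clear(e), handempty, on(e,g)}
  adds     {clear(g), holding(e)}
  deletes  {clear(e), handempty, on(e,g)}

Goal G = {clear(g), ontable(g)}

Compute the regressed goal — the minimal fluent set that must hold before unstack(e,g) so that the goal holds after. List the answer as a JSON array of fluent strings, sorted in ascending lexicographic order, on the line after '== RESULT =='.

Regress:
  G ∩ del = {}  (empty — regression defined)
  G \ add = {clear(g), ontable(g)} \ {clear(g), holding(e)} = {ontable(g)}
  ∪ pre   = {ontable(g)} ∪ {clear(e), handempty, on(e,g)}
          = {clear(e), handempty, on(e,g), ontable(g)}

== RESULT ==
["clear(e)", "handempty", "on(e,g)", "ontable(g)"]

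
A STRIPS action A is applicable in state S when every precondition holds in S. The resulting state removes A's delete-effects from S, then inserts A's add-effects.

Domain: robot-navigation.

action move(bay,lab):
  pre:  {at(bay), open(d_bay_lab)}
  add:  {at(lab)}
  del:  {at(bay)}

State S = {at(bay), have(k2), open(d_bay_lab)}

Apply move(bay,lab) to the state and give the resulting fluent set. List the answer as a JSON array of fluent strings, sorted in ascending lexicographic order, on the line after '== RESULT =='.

Compute (S \ del) ∪ add:
  pre ⊆ S: {at(bay), open(d_bay_lab)} ⊆ S  — applicable
  S \ del = {have(k2), open(d_bay_lab)}
  ∪ add   = {at(lab), have(k2), open(d_bay_lab)}

== RESULT ==
["at(lab)", "have(k2)", "open(d_bay_lab)"]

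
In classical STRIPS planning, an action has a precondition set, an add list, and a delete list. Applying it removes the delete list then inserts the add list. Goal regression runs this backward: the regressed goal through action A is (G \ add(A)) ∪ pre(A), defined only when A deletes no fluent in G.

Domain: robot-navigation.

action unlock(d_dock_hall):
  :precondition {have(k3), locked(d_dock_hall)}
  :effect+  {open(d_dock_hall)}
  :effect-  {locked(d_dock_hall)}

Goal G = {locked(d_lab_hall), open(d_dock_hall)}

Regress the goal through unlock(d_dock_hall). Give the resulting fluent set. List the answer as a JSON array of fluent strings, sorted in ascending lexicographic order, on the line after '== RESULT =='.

Regress:
  G ∩ del = {}  (empty — regression defined)
  G \ add = {locked(d_lab_hall), open(d_dock_hall)} \ {open(d_dock_hall)} = {locked(d_lab_hall)}
  ∪ pre   = {locked(d_lab_hall)} ∪ {have(k3), locked(d_dock_hall)}
          = {have(k3), locked(d_dock_hall), locked(d_lab_hall)}

== RESULT ==
["have(k3)", "locked(d_dock_hall)", "locked(d_lab_hall)"]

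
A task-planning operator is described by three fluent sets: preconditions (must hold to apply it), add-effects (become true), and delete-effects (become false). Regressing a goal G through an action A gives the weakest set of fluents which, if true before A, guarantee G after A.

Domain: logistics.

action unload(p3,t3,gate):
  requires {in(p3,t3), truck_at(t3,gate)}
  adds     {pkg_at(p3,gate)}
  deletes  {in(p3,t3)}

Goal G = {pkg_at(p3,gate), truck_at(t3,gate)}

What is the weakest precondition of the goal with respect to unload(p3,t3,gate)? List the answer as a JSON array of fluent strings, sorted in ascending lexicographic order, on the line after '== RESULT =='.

Regress:
  G ∩ del = {}  (empty — regression defined)
  G \ add = {pkg_at(p3,gate), truck_at(t3,gate)} \ {pkg_at(p3,gate)} = {truck_at(t3,gate)}
  ∪ pre   = {truck_at(t3,gate)} ∪ {in(p3,t3), truck_at(t3,gate)}
          = {in(p3,t3), truck_at(t3,gate)}

== RESULT ==
["in(p3,t3)", "truck_at(t3,gate)"]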